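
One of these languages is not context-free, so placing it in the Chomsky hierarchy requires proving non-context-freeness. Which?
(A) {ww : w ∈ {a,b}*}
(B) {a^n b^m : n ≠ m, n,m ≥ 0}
(A) {ww : w ∈ {a,b}*}

(A) {ww : w ∈ {a,b}*} requires the CFL pumping lemma.

- {a^n b^m : n ≠ m, n,m ≥ 0} is context-free (but not regular)
  • Can be shown non-regular with the regular pumping lemma
  • After pumping a's, we can make n = m

- {ww : w ∈ {a,b}*} is NOT context-free
  • Requires the CFL pumping lemma to prove
  • Cannot verify equality of two arbitrary substrings

The CFL pumping lemma is "stronger" in that it can prove non-membership
in the larger class of context-free languages.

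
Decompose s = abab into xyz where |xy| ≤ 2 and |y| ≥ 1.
x = '', y = 'a', z = 'bab'

For s = abab and p = 2, one valid decomposition is:
- x = '' (length 0)
- y = 'a' (length 1)
- z = 'bab' (length 3)

Verification:
- xyz = '' + 'a' + 'bab' = abab ✓
- |xy| = 1 ≤ 2 ✓
- |y| = 1 > 0 ✓

All pumping lemma constraints are satisfied.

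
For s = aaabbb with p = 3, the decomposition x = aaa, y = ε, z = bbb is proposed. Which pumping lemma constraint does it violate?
Violated: |y| > 0

The decomposition x = aaa, y = ε, z = bbb for s = aaabbb with p = 3
violates the constraint: |y| > 0

|y| = 0, but the pumping lemma requires |y| > 0 (y must be non-empty).

Pumping lemma constraints:
1. xyz = s (decomposition is valid)
2. |xy| ≤ p
3. |y| > 0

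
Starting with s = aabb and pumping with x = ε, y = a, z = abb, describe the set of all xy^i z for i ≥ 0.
{xy^i z : i ≥ 0} = {a^(i+1) b^2 : i ≥ 0} = {abb, aabb, aaabb, ...}

With x = ε, y = a, z = abb: Starting with aabb and pumping the first 'a' (z = abb keeps the second 'a'), we get strings with i+1 a's followed by 2 b's for i = 0, 1, 2, ...; note bb is not produced because z always contributes one a.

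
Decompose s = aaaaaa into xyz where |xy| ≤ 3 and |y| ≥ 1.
x = '', y = 'a', z = 'aaaaa'

For s = aaaaaa and p = 3, one valid decomposition is:
- x = '' (length 0)
- y = 'a' (length 1)
- z = 'aaaaa' (length 5)

Verification:
- xyz = '' + 'a' + 'aaaaa' = aaaaaa ✓
- |xy| = 1 ≤ 3 ✓
- |y| = 1 > 0 ✓

All pumping lemma constraints are satisfied.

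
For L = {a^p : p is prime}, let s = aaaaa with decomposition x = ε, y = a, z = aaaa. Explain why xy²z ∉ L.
xy²z = aaaaaa ∉ L

Pumping with i = 2 replaces y = a by y² = aa:
- Original: s = xyz = aaaaa; aaaaa has length 5, which is prime, so it is in L
- Pumped: xy²z = ε · aa · aaaa = aaaaaa
- aaaaaa has length 6 = 2 × 3, which is not prime, so it is not in L

The pumping lemma would require xy²z ∈ L, so this decomposition yields a contradiction.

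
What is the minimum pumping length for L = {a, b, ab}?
p = 3

For a finite language L, the pumping lemma holds vacuously if p > max|s| for s ∈ L.

The longest string in L = {a, b, ab} has length 2.
If p = 3, then no string s ∈ L has |s| ≥ p, so the condition is vacuously true.

The minimum pumping length is p = 3.

Why no smaller p works: for any p ≤ 2, the longest string s ∈ L has |s| = 2 ≥ p, so it would
have to be pumpable; but pumping up (i = 2, 3, ...) produces ever longer strings, which cannot all lie in the
finite language L. So the pumping property fails for every p ≤ 2.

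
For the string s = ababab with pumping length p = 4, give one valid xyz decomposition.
x = 'a', y = 'bab', z = 'ab'

For s = ababab and p = 4, one valid decomposition is:
- x = 'a' (length 1)
- y = 'bab' (length 3)
- z = 'ab' (length 2)

Verification:
- xyz = 'a' + 'bab' + 'ab' = ababab ✓
- |xy| = 4 ≤ 4 ✓
- |y| = 3 > 0 ✓

All pumping lemma constraints are satisfied.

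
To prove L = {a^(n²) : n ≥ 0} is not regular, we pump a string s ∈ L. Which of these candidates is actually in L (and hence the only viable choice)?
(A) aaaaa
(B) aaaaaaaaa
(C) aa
(B) aaaaaaaaa

The pumping lemma is applied to a string s that lies in L, so first check membership of each option:
- (A) aaaaa has length 5, strictly between 2² = 4 and 3² = 9, so it is not in L ✗
- (B) aaaaaaaaa has length 9 = 3², a perfect square, so it is in L ✓
- (C) aa has length 2, strictly between 1² = 1 and 2² = 4, so it is not in L ✗

Only (B) aaaaaaaaa is in L, so it is the only candidate that could play the role of s.
(In a complete proof one picks s in terms of the pumping length p so that |s| ≥ p is guaranteed; a fixed string like aaaaaaaaa illustrates the shape of such an s.)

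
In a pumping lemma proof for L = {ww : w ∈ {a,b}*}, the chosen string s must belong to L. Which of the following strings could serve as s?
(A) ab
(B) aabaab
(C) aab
(B) aabaab

The pumping lemma is applied to a string s that lies in L, so first check membership of each option:
- (A) ab has length 2; its halves are a and b, which differ, so it is not in L ✗
- (B) aabaab splits into halves aab · aab, which are equal, so it is in L (w = aab) ✓
- (C) aab has odd length 3, so it cannot be written as ww and is not in L ✗

Only (B) aabaab is in L, so it is the only candidate that could play the role of s.
(In a complete proof one picks s in terms of the pumping length p so that |s| ≥ p is guaranteed; a fixed string like aabaab illustrates the shape of such an s.)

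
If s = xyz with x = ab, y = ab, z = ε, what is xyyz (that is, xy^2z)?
ababab

Given x = 'ab', y = 'ab', z = '' and i = 2:

xy^2z = x + y·y·...·y (2 times) + z
       = 'ab' + 'ab'^2 + ''
       = 'ab' + 'abab' + ''
       = 'ababab'

The pumped string is 'ababab' with length 6.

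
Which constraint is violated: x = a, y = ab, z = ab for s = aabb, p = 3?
Violated: xyz = s

The decomposition x = a, y = ab, z = ab for s = aabb with p = 3
violates the constraint: xyz = s

xyz = 'a' + 'ab' + 'ab' = 'aabab' ≠ 'aabb' = s. The decomposition doesn't reconstruct s.

Pumping lemma constraints:
1. xyz = s (decomposition is valid)
2. |xy| ≤ p
3. |y| > 0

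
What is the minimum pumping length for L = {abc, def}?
p = 4

For a finite language L, the pumping lemma holds vacuously if p > max|s| for s ∈ L.

The longest string in L = {abc, def} has length 3.
If p = 4, then no string s ∈ L has |s| ≥ p, so the condition is vacuously true.

The minimum pumping length is p = 4.

Why no smaller p works: for any p ≤ 3, the longest string s ∈ L has |s| = 3 ≥ p, so it would
have to be pumpable; but pumping up (i = 2, 3, ...) produces ever longer strings, which cannot all lie in the
finite language L. So the pumping property fails for every p ≤ 3.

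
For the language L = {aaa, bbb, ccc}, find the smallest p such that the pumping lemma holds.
p = 4

For a finite language L, the pumping lemma holds vacuously if p > max|s| for s ∈ L.

The longest string in L = {aaa, bbb, ccc} has length 3.
If p = 4, then no string s ∈ L has |s| ≥ p, so the condition is vacuously true.

The minimum pumping length is p = 4.

Why no smaller p works: for any p ≤ 3, the longest string s ∈ L has |s| = 3 ≥ p, so it would
have to be pumpable; but pumping up (i = 2, 3, ...) produces ever longer strings, which cannot all lie in the
finite language L. So the pumping property fails for every p ≤ 3.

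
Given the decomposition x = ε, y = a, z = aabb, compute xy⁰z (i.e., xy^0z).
aabb

Given x = '', y = 'a', z = 'aabb' and i = 0:

xy^0z = x + y·y·...·y (0 times) + z
       = '' + 'a'^0 + 'aabb'
       = '' + '' + 'aabb'
       = 'aabb'

The pumped string is 'aabb' with length 4.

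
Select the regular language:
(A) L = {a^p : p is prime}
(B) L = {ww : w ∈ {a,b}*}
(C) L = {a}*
(C) {a}*

(C) L = {a}* is regular.

This can be recognized by a finite automaton (DFA/NFA).
Regular expressions like {a}* define regular languages.

The other choices are not regular:
- {ww : w ∈ {a,b}*}: After pumping, the two halves no longer match
- {a^p : p is prime}: After pumping, the length becomes composite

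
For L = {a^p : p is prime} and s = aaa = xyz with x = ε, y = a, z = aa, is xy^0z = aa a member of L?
Yes

xy⁰z = ε · ε · aa = aa.
aa has length 2, which is prime, so it is in L.
(A single pumped string landing in L is not a contradiction by itself; a non-regularity proof needs some i for which xy^i z ∉ L, for every admissible decomposition.)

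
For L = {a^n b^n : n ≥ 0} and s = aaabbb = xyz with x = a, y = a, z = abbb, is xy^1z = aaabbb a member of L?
Yes

xy¹z = a · a · abbb = aaabbb.
aaabbb = a^3 b^3 has equal counts (3 = 3), so it is in L.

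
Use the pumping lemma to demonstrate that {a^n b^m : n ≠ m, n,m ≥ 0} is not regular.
Assume for contradiction that L is regular, and let p ≥ 1 be the pumping length given by the pumping lemma.
Choose s = a^p b^(p + p!). Then s ∈ L because p ≠ p + p! (as p! ≥ 1), and |s| ≥ p.
By the pumping lemma, s = xyz for some x, y, z with |xy| ≤ p, |y| ≥ 1, and xy^i z ∈ L for every i ≥ 0.
Since |xy| ≤ p and the first p symbols of s are all a's, y = a^k for some k with 1 ≤ k ≤ p.
For every i ≥ 0, xy^i z = a^(p + (i − 1)k) b^(p + p!).

Because 1 ≤ k ≤ p, k divides p!. Let t = p!/k (a positive integer) and take i = t + 1.
Then the number of a's is p + tk = p + p!, which equals the number of b's.
So xy^(t+1) z = a^(p + p!) b^(p + p!) has equally many a's and b's and is NOT in L.

This contradicts the pumping lemma, which requires xy^i z ∈ L for all i ≥ 0.
Hence L = {a^n b^m : n ≠ m, n,m ≥ 0} is not regular. ∎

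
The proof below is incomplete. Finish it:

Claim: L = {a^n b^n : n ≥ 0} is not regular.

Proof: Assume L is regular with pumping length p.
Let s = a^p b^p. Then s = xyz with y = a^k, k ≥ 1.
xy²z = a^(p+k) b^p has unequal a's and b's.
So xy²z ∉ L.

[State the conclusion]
This contradicts the pumping lemma for regular languages,
which guarantees xy^i z ∈ L for all i ≥ 0.

Since our assumption that L is regular leads to a contradiction,
we conclude that L = {a^n b^n : n ≥ 0} is NOT regular. ∎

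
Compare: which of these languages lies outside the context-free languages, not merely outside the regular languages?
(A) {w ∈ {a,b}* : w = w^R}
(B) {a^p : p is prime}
(B) {a^p : p is prime}

(B) {a^p : p is prime} requires the CFL pumping lemma.

- {w ∈ {a,b}* : w = w^R} is context-free (but not regular)
  • Can be shown non-regular with the regular pumping lemma
  • After pumping, the string is no longer symmetric

- {a^p : p is prime} is NOT context-free
  • Requires the CFL pumping lemma to prove
  • The CFL pumping lemma also fails because prime gaps are unbounded

The CFL pumping lemma is "stronger" in that it can prove non-membership
in the larger class of context-free languages.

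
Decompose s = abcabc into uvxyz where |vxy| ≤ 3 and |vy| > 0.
u='ab', v='c', x='a', y='b', z='c'

For s = abcabc with pumping length p = 3:

One valid decomposition:
- u = 'ab'
- v = 'c'
- x = 'a'
- y = 'b'
- z = 'c'

Verification:
- uvxyz = 'ab' + 'c' + 'a' + 'b' + 'c' = abcabc ✓
- |vxy| = |'cab'| = 3 ≤ 3 ✓
- |vy| = |'cb'| = 2 > 0 ✓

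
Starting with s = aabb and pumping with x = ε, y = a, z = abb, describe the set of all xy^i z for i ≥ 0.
{xy^i z : i ≥ 0} = {a^(i+1) b^2 : i ≥ 0} = {abb, aabb, aaabb, ...}

With x = ε, y = a, z = abb: Starting with aabb and pumping the first 'a' (z = abb keeps the second 'a'), we get strings with i+1 a's followed by 2 b's for i = 0, 1, 2, ...; note bb is not produced because z always contributes one a.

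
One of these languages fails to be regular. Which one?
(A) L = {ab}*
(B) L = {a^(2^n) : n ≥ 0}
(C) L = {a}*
(B) {a^(2^n) : n ≥ 0}

(B) L = {a^(2^n) : n ≥ 0} is NOT regular.

The pumping lemma can be used to prove this:
After pumping, length is no longer a power of 2

The other languages are regular because they can be recognized by finite automata.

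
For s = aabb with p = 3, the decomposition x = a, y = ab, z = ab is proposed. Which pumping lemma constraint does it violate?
Violated: xyz = s

The decomposition x = a, y = ab, z = ab for s = aabb with p = 3
violates the constraint: xyz = s

xyz = 'a' + 'ab' + 'ab' = 'aabab' ≠ 'aabb' = s. The decomposition doesn't reconstruct s.

Pumping lemma constraints:
1. xyz = s (decomposition is valid)
2. |xy| ≤ p
3. |y| > 0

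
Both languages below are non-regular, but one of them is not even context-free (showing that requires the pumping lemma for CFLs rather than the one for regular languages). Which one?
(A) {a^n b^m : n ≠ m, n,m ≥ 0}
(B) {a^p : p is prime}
(B) {a^p : p is prime}

(B) {a^p : p is prime} requires the CFL pumping lemma.

- {a^n b^m : n ≠ m, n,m ≥ 0} is context-free (but not regular)
  • Can be shown non-regular with the regular pumping lemma
  • After pumping a's, we can make n = m

- {a^p : p is prime} is NOT context-free
  • Requires the CFL pumping lemma to prove
  • The CFL pumping lemma also fails because prime gaps are unbounded

The CFL pumping lemma is "stronger" in that it can prove non-membership
in the larger class of context-free languages.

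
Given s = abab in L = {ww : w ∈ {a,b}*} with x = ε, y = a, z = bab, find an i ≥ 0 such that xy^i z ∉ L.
i = 3

xy³z = ε · aaa · bab = aaabab; aaabab has length 6; its halves are aaa and bab, which differ, so it is not in L.
(Other choices also work, e.g. i = 0, 2; only i = 1 is guaranteed to stay in L since xy¹z = s.)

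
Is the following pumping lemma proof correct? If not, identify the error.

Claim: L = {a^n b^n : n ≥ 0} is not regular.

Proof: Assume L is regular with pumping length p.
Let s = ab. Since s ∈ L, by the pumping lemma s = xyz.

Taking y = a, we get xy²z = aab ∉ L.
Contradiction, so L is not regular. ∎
The proof is INCORRECT.

Error: The string s = ab may be shorter than p.
The pumping lemma only applies to strings with |s| ≥ p, and p is not under our control.
We must choose s in terms of p, e.g. s = a^p b^p, to ensure |s| ≥ p.
(The proof also fixes one particular y; a valid argument must handle every decomposition with |xy| ≤ p and |y| ≥ 1 — for s = a^p b^p this forces y = a^k, and then xy²z = a^(p+k) b^p ∉ L.)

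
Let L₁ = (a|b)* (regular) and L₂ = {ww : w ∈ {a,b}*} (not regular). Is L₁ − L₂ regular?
No — L₁ − L₂ is not regular.

L₁ − L₂ is the complement of {ww} within {a,b}*. If it were regular, its complement {ww} would be regular as well (regular languages are closed under complement) — contradiction. So L₁ − L₂ is not regular.

Note that the bare facts "L₁ regular, L₂ non-regular" do not settle the question by themselves: the closure of regular languages under ∪, ∩, complement and difference applies only when BOTH operands are regular. With a non-regular operand the result can come out regular or non-regular depending on the specific languages, so one has to work out L₁ − L₂ for this particular pair, as above.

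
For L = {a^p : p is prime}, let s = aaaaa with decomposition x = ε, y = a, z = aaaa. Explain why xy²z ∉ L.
xy²z = aaaaaa ∉ L

Pumping with i = 2 replaces y = a by y² = aa:
- Original: s = xyz = aaaaa; aaaaa has length 5, which is prime, so it is in L
- Pumped: xy²z = ε · aa · aaaa = aaaaaa
- aaaaaa has length 6 = 2 × 3, which is not prime, so it is not in L

The pumping lemma would require xy²z ∈ L, so this decomposition yields a contradiction.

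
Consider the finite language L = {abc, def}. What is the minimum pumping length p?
p = 4

For a finite language L, the pumping lemma holds vacuously if p > max|s| for s ∈ L.

The longest string in L = {abc, def} has length 3.
If p = 4, then no string s ∈ L has |s| ≥ p, so the condition is vacuously true.

The minimum pumping length is p = 4.

Why no smaller p works: for any p ≤ 3, the longest string s ∈ L has |s| = 3 ≥ p, so it would
have to be pumpable; but pumping up (i = 2, 3, ...) produces ever longer strings, which cannot all lie in the
finite language L. So the pumping property fails for every p ≤ 3.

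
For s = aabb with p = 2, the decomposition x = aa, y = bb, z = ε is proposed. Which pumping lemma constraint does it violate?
Violated: |xy| ≤ p

The decomposition x = aa, y = bb, z = ε for s = aabb with p = 2
violates the constraint: |xy| ≤ p

|xy| = |aabb| = 4 > 2 = p. The decomposition puts too many characters in xy.

Pumping lemma constraints:
1. xyz = s (decomposition is valid)
2. |xy| ≤ p
3. |y| > 0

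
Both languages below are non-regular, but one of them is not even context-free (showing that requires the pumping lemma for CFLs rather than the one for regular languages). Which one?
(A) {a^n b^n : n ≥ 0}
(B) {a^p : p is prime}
(B) {a^p : p is prime}

(B) {a^p : p is prime} requires the CFL pumping lemma.

- {a^n b^n : n ≥ 0} is context-free (but not regular)
  • Can be shown non-regular with the regular pumping lemma
  • After pumping, the number of a's and b's become unequal

- {a^p : p is prime} is NOT context-free
  • Requires the CFL pumping lemma to prove
  • The CFL pumping lemma also fails because prime gaps are unbounded

The CFL pumping lemma is "stronger" in that it can prove non-membership
in the larger class of context-free languages.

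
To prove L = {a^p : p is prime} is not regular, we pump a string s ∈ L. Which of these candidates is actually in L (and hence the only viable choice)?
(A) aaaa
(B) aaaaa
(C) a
(B) aaaaa

The pumping lemma is applied to a string s that lies in L, so first check membership of each option:
- (A) aaaa has length 4 = 2 × 2, which is not prime, so it is not in L ✗
- (B) aaaaa has length 5, which is prime, so it is in L ✓
- (C) a has length 1, which is not prime, so it is not in L ✗

Only (B) aaaaa is in L, so it is the only candidate that could play the role of s.
(In a complete proof one picks s in terms of the pumping length p so that |s| ≥ p is guaranteed; a fixed string like aaaaa illustrates the shape of such an s.)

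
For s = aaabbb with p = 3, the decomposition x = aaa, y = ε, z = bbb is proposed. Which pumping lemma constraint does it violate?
Violated: |y| > 0

The decomposition x = aaa, y = ε, z = bbb for s = aaabbb with p = 3
violates the constraint: |y| > 0

|y| = 0, but the pumping lemma requires |y| > 0 (y must be non-empty).

Pumping lemma constraints:
1. xyz = s (decomposition is valid)
2. |xy| ≤ p
3. |y| > 0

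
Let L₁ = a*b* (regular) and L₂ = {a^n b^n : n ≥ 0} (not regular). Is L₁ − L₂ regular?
No — L₁ − L₂ is not regular.

a*b* − {a^n b^n} = {a^n b^m : n ≠ m}. If this were regular, then its complement intersected with a*b*, namely {a^n b^n : n ≥ 0}, would be regular too (closure under complement and intersection) — contradiction. So L₁ − L₂ is not regular.

Note that the bare facts "L₁ regular, L₂ non-regular" do not settle the question by themselves: the closure of regular languages under ∪, ∩, complement and difference applies only when BOTH operands are regular. With a non-regular operand the result can come out regular or non-regular depending on the specific languages, so one has to work out L₁ − L₂ for this particular pair, as above.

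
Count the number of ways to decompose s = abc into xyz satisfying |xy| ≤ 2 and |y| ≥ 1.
3

For s = 'abc' with pumping length p = 2:

Constraints: |xy| ≤ 2, |y| > 0

Valid decompositions (|xy| ≤ p, |y| ≥ 1):
  • x='', y='a', z='bc'
  • x='a', y='b', z='c'
  • x='', y='ab', z='c'

Total count: 3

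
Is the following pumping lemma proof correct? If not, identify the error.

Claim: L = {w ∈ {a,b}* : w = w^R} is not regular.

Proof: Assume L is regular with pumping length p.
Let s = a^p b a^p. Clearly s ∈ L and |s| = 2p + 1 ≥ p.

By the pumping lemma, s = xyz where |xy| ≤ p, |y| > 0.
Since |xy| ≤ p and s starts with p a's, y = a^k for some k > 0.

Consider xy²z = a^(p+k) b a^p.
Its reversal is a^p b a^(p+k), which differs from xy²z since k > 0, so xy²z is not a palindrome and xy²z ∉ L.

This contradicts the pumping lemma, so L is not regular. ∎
The proof is correct.

This proof is valid because:
1. s = a^p b a^p is in L and is chosen in terms of p, so |s| ≥ p holds for every p
2. The decomposition analysis is correct: |xy| ≤ p forces y to lie inside the leading a's
3. The contradiction is valid: a^(p+k) b a^p has more a's before the b than after it, so it is not a palindrome
4. The conclusion follows logically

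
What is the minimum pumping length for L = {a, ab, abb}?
p = 4

For a finite language L, the pumping lemma holds vacuously if p > max|s| for s ∈ L.

The longest string in L = {a, ab, abb} has length 3.
If p = 4, then no string s ∈ L has |s| ≥ p, so the condition is vacuously true.

The minimum pumping length is p = 4.

Why no smaller p works: for any p ≤ 3, the longest string s ∈ L has |s| = 3 ≥ p, so it would
have to be pumpable; but pumping up (i = 2, 3, ...) produces ever longer strings, which cannot all lie in the
finite language L. So the pumping property fails for every p ≤ 3.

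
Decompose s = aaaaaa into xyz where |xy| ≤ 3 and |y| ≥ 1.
x = '', y = 'a', z = 'aaaaa'

For s = aaaaaa and p = 3, one valid decomposition is:
- x = '' (length 0)
- y = 'a' (length 1)
- z = 'aaaaa' (length 5)

Verification:
- xyz = '' + 'a' + 'aaaaa' = aaaaaa ✓
- |xy| = 1 ≤ 3 ✓
- |y| = 1 > 0 ✓

All pumping lemma constraints are satisfied.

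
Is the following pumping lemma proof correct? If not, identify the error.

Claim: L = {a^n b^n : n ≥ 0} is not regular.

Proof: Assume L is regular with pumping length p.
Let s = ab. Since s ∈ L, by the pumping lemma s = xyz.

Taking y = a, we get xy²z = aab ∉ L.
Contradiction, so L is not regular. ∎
The proof is INCORRECT.

Error: The string s = ab may be shorter than p.
The pumping lemma only applies to strings with |s| ≥ p, and p is not under our control.
We must choose s in terms of p, e.g. s = a^p b^p, to ensure |s| ≥ p.
(The proof also fixes one particular y; a valid argument must handle every decomposition with |xy| ≤ p and |y| ≥ 1 — for s = a^p b^p this forces y = a^k, and then xy²z = a^(p+k) b^p ∉ L.)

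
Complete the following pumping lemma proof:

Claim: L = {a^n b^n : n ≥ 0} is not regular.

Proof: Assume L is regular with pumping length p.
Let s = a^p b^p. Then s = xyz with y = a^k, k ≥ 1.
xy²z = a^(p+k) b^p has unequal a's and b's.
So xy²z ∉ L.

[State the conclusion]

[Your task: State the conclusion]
This contradicts the pumping lemma for regular languages,
which guarantees xy^i z ∈ L for all i ≥ 0.

Since our assumption that L is regular leads to a contradiction,
we conclude that L = {a^n b^n : n ≥ 0} is NOT regular. ∎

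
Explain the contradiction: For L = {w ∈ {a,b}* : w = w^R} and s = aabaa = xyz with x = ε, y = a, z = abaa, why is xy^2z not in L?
xy²z = aaabaa ∉ L

Pumping with i = 2 replaces y = a by y² = aa:
- Original: s = xyz = aabaa; aabaa reversed is aabaa, the same string, so it is a palindrome and is in L
- Pumped: xy²z = ε · aa · abaa = aaabaa
- aaabaa reversed is aabaaa ≠ aaabaa, so it is not a palindrome and is not in L

The pumping lemma would require xy²z ∈ L, so this decomposition yields a contradiction.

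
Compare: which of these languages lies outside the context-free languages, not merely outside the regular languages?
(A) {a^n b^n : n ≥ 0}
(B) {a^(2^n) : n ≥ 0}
(B) {a^(2^n) : n ≥ 0}

(B) {a^(2^n) : n ≥ 0} requires the CFL pumping lemma.

- {a^n b^n : n ≥ 0} is context-free (but not regular)
  • Can be shown non-regular with the regular pumping lemma
  • After pumping, the number of a's and b's become unequal

- {a^(2^n) : n ≥ 0} is NOT context-free
  • Requires the CFL pumping lemma to prove
  • Gaps between powers of 2 grow exponentially

The CFL pumping lemma is "stronger" in that it can prove non-membership
in the larger class of context-free languages.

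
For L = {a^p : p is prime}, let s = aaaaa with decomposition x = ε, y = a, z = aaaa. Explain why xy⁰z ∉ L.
xy⁰z = aaaa ∉ L

Pumping with i = 0 replaces y = a by y⁰ = ε:
- Original: s = xyz = aaaaa; aaaaa has length 5, which is prime, so it is in L
- Pumped: xy⁰z = ε · ε · aaaa = aaaa
- aaaa has length 4 = 2 × 2, which is not prime, so it is not in L

The pumping lemma would require xy⁰z ∈ L, so this decomposition yields a contradiction.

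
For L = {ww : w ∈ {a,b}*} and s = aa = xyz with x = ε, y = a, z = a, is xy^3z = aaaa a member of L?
Yes

xy³z = ε · aaa · a = aaaa.
aaaa splits into halves aa · aa, which are equal, so it is in L (w = aa).
(A single pumped string landing in L is not a contradiction by itself; a non-regularity proof needs some i for which xy^i z ∉ L, for every admissible decomposition.)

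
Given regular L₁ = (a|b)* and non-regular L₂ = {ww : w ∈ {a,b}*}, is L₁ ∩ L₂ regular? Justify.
No — L₁ ∩ L₂ is not regular.

(a|b)* is all strings over {a,b}, so L₁ ∩ L₂ = {ww : w ∈ {a,b}*} = L₂ itself, which is not regular (pump s = a^p b a^p b).

Note that the bare facts "L₁ regular, L₂ non-regular" do not settle the question by themselves: the closure of regular languages under ∪, ∩, complement and difference applies only when BOTH operands are regular. With a non-regular operand the result can come out regular or non-regular depending on the specific languages, so one has to work out L₁ ∩ L₂ for this particular pair, as above.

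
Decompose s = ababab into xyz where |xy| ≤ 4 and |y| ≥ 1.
x = 'ab', y = 'a', z = 'bab'

For s = ababab and p = 4, one valid decomposition is:
- x = 'ab' (length 2)
- y = 'a' (length 1)
- z = 'bab' (length 3)

Verification:
- xyz = 'ab' + 'a' + 'bab' = ababab ✓
- |xy| = 3 ≤ 4 ✓
- |y| = 1 > 0 ✓

All pumping lemma constraints are satisfied.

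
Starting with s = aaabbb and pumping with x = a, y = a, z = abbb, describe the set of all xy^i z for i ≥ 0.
{xy^i z : i ≥ 0} = {a^(2+i) b^3 : i ≥ 0} = {aabbb, aaabbb, aaaabbb, ...}

With x = a, y = a, z = abbb: Starting with aaabbb and pumping the second 'a', we get strings with 2+i a's followed by 3 b's for i = 0, 1, 2, ...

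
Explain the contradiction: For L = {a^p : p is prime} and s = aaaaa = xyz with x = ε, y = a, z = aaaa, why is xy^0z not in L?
xy⁰z = aaaa ∉ L

Pumping with i = 0 replaces y = a by y⁰ = ε:
- Original: s = xyz = aaaaa; aaaaa has length 5, which is prime, so it is in L
- Pumped: xy⁰z = ε · ε · aaaa = aaaa
- aaaa has length 4 = 2 × 2, which is not prime, so it is not in L

The pumping lemma would require xy⁰z ∈ L, so this decomposition yields a contradiction.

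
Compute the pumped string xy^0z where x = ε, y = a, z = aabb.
aabb

Given x = '', y = 'a', z = 'aabb' and i = 0:

xy^0z = x + y·y·...·y (0 times) + z
       = '' + 'a'^0 + 'aabb'
       = '' + '' + 'aabb'
       = 'aabb'

The pumped string is 'aabb' with length 4.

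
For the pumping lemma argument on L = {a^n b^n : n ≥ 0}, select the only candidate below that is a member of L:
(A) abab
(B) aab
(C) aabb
(C) aabb

The pumping lemma is applied to a string s that lies in L, so first check membership of each option:
- (A) abab has an a after a b, so it is not of the form a^n b^n and is not in L ✗
- (B) aab has 2 a's and 1 b's; 2 ≠ 1, so it is not in L ✗
- (C) aabb = a^2 b^2 has equal counts (2 = 2), so it is in L ✓

Only (C) aabb is in L, so it is the only candidate that could play the role of s.
(In a complete proof one picks s in terms of the pumping length p so that |s| ≥ p is guaranteed; a fixed string like aabb illustrates the shape of such an s.)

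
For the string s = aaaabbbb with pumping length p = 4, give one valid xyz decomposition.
x = '', y = 'aa', z = 'aabbbb'

For s = aaaabbbb and p = 4, one valid decomposition is:
- x = '' (length 0)
- y = 'aa' (length 2)
- z = 'aabbbb' (length 6)

Verification:
- xyz = '' + 'aa' + 'aabbbb' = aaaabbbb ✓
- |xy| = 2 ≤ 4 ✓
- |y| = 2 > 0 ✓

All pumping lemma constraints are satisfied.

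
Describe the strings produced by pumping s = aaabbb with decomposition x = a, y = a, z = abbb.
{xy^i z : i ≥ 0} = {a^(2+i) b^3 : i ≥ 0} = {aabbb, aaabbb, aaaabbb, ...}

With x = a, y = a, z = abbb: Starting with aaabbb and pumping the second 'a', we get strings with 2+i a's followed by 3 b's for i = 0, 1, 2, ...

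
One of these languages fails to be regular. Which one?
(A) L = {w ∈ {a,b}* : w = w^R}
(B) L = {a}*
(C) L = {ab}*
(A) {w ∈ {a,b}* : w = w^R}

(A) L = {w ∈ {a,b}* : w = w^R} is NOT regular.

The pumping lemma can be used to prove this:
After pumping, the string is no longer symmetric

The other languages are regular because they can be recognized by finite automata.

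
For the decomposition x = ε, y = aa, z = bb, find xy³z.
aaaaaabb

Given x = '', y = 'aa', z = 'bb' and i = 3:

xy^3z = x + y·y·...·y (3 times) + z
       = '' + 'aa'^3 + 'bb'
       = '' + 'aaaaaa' + 'bb'
       = 'aaaaaabb'

The pumped string is 'aaaaaabb' with length 8.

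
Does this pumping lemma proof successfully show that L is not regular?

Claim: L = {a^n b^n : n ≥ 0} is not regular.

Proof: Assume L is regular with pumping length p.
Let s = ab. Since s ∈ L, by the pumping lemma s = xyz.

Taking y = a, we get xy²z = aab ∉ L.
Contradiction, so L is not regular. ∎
The proof is INCORRECT.

Error: The string s = ab may be shorter than p.
The pumping lemma only applies to strings with |s| ≥ p, and p is not under our control.
We must choose s in terms of p, e.g. s = a^p b^p, to ensure |s| ≥ p.
(The proof also fixes one particular y; a valid argument must handle every decomposition with |xy| ≤ p and |y| ≥ 1 — for s = a^p b^p this forces y = a^k, and then xy²z = a^(p+k) b^p ∉ L.)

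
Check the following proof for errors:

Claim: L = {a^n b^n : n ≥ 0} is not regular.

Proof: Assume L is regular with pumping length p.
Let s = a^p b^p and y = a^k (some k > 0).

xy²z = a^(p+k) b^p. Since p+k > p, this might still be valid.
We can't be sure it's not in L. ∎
The proof is INCORRECT.

Error: The conclusion is wrong.
xy²z = a^(p+k) b^p is definitely NOT in L because the number of a's (p+k) ≠ number of b's (p).
The proof incorrectly doubts what is actually a valid contradiction.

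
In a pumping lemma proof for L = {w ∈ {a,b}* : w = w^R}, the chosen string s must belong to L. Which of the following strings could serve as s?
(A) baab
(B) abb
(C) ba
(A) baab

The pumping lemma is applied to a string s that lies in L, so first check membership of each option:
- (A) baab reversed is baab, the same string, so it is a palindrome and is in L ✓
- (B) abb reversed is bba ≠ abb, so it is not a palindrome and is not in L ✗
- (C) ba reversed is ab ≠ ba, so it is not a palindrome and is not in L ✗

Only (A) baab is in L, so it is the only candidate that could play the role of s.
(In a complete proof one picks s in terms of the pumping length p so that |s| ≥ p is guaranteed; a fixed string like baab illustrates the shape of such an s.)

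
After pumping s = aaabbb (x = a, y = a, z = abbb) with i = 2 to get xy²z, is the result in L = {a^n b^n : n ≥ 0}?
No

xy²z = a · aa · abbb = aaaabbb.
aaaabbb has 4 a's and 3 b's; 4 ≠ 3, so it is not in L.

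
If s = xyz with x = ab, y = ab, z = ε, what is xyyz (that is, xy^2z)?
ababab

Given x = 'ab', y = 'ab', z = '' and i = 2:

xy^2z = x + y·y·...·y (2 times) + z
       = 'ab' + 'ab'^2 + ''
       = 'ab' + 'abab' + ''
       = 'ababab'

The pumped string is 'ababab' with length 6.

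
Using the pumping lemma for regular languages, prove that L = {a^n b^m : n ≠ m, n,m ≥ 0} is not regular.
Assume for contradiction that L is regular, and let p ≥ 1 be the pumping length given by the pumping lemma.
Choose s = a^p b^(p + p!). Then s ∈ L because p ≠ p + p! (as p! ≥ 1), and |s| ≥ p.
By the pumping lemma, s = xyz for some x, y, z with |xy| ≤ p, |y| ≥ 1, and xy^i z ∈ L for every i ≥ 0.
Since |xy| ≤ p and the first p symbols of s are all a's, y = a^k for some k with 1 ≤ k ≤ p.
For every i ≥ 0, xy^i z = a^(p + (i − 1)k) b^(p + p!).

Because 1 ≤ k ≤ p, k divides p!. Let t = p!/k (a positive integer) and take i = t + 1.
Then the number of a's is p + tk = p + p!, which equals the number of b's.
So xy^(t+1) z = a^(p + p!) b^(p + p!) has equally many a's and b's and is NOT in L.

This contradicts the pumping lemma, which requires xy^i z ∈ L for all i ≥ 0.
Hence L = {a^n b^m : n ≠ m, n,m ≥ 0} is not regular. ∎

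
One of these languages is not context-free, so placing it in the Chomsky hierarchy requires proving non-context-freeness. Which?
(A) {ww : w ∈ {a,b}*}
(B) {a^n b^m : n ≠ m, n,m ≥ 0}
(A) {ww : w ∈ {a,b}*}

(A) {ww : w ∈ {a,b}*} requires the CFL pumping lemma.

- {a^n b^m : n ≠ m, n,m ≥ 0} is context-free (but not regular)
  • Can be shown non-regular with the regular pumping lemma
  • After pumping a's, we can make n = m

- {ww : w ∈ {a,b}*} is NOT context-free
  • Requires the CFL pumping lemma to prove
  • Cannot verify equality of two arbitrary substrings

The CFL pumping lemma is "stronger" in that it can prove non-membership
in the larger class of context-free languages.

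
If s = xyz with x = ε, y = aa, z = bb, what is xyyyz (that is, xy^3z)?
aaaaaabb

Given x = '', y = 'aa', z = 'bb' and i = 3:

xy^3z = x + y·y·...·y (3 times) + z
       = '' + 'aa'^3 + 'bb'
       = '' + 'aaaaaa' + 'bb'
       = 'aaaaaabb'

The pumped string is 'aaaaaabb' with length 8.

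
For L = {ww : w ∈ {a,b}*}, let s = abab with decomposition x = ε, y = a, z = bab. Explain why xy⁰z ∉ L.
xy⁰z = bab ∉ L

Pumping with i = 0 replaces y = a by y⁰ = ε:
- Original: s = xyz = abab; abab splits into halves ab · ab, which are equal, so it is in L (w = ab)
- Pumped: xy⁰z = ε · ε · bab = bab
- bab has odd length 3, so it cannot be written as ww and is not in L

The pumping lemma would require xy⁰z ∈ L, so this decomposition yields a contradiction.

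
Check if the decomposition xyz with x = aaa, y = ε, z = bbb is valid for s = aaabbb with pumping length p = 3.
Violated: |y| > 0

The decomposition x = aaa, y = ε, z = bbb for s = aaabbb with p = 3
violates the constraint: |y| > 0

|y| = 0, but the pumping lemma requires |y| > 0 (y must be non-empty).

Pumping lemma constraints:
1. xyz = s (decomposition is valid)
2. |xy| ≤ p
3. |y| > 0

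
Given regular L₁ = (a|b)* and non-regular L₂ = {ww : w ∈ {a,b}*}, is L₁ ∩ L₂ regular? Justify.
No — L₁ ∩ L₂ is not regular.

(a|b)* is all strings over {a,b}, so L₁ ∩ L₂ = {ww : w ∈ {a,b}*} = L₂ itself, which is not regular (pump s = a^p b a^p b).

Note that the bare facts "L₁ regular, L₂ non-regular" do not settle the question by themselves: the closure of regular languages under ∪, ∩, complement and difference applies only when BOTH operands are regular. With a non-regular operand the result can come out regular or non-regular depending on the specific languages, so one has to work out L₁ ∩ L₂ for this particular pair, as above.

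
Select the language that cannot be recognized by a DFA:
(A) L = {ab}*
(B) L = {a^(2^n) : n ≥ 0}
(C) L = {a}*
(B) {a^(2^n) : n ≥ 0}

(B) L = {a^(2^n) : n ≥ 0} is NOT regular.

The pumping lemma can be used to prove this:
After pumping, length is no longer a power of 2

The other languages are regular because they can be recognized by finite automata.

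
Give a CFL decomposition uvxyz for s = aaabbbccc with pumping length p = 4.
u='aa', v='a', x='bb', y='b', z='ccc'

For s = aaabbbccc with pumping length p = 4:

One valid decomposition:
- u = 'aa'
- v = 'a'
- x = 'bb'
- y = 'b'
- z = 'ccc'

Verification:
- uvxyz = 'aa' + 'a' + 'bb' + 'b' + 'ccc' = aaabbbccc ✓
- |vxy| = |'abbb'| = 4 ≤ 4 ✓
- |vy| = |'ab'| = 2 > 0 ✓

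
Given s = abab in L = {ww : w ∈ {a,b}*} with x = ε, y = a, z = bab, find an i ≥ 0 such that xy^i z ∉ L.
i = 3

xy³z = ε · aaa · bab = aaabab; aaabab has length 6; its halves are aaa and bab, which differ, so it is not in L.
(Other choices also work, e.g. i = 0, 2; only i = 1 is guaranteed to stay in L since xy¹z = s.)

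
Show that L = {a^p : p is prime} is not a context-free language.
Assume for contradiction that L is context-free, and let p ≥ 1 be the pumping length given by the pumping lemma for CFLs.
Choose a prime q with q ≥ p and let s = a^q. Then s ∈ L and |s| = q ≥ p.
By the CFL pumping lemma, s = uvxyz for some u, v, x, y, z with |vxy| ≤ p, |vy| ≥ 1, and uv^i xy^i z ∈ L for every i ≥ 0.
All symbols are a's, so only lengths matter: let k = |vy|, with 1 ≤ k ≤ p. Then |uv^i xy^i z| = q + (i − 1)k.

Take i = q + 1: the length is q + qk = q(k + 1).
Both factors satisfy q ≥ 2 and k + 1 ≥ 2, so q(k + 1) is composite and uv^(q+1) xy^(q+1) z ∉ L.

This contradicts the CFL pumping lemma, which requires uv^i xy^i z ∈ L for all i ≥ 0.
Hence L = {a^p : p is prime} is not context-free. ∎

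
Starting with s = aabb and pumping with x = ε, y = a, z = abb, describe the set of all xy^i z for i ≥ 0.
{xy^i z : i ≥ 0} = {a^(i+1) b^2 : i ≥ 0} = {abb, aabb, aaabb, ...}

With x = ε, y = a, z = abb: Starting with aabb and pumping the first 'a' (z = abb keeps the second 'a'), we get strings with i+1 a's followed by 2 b's for i = 0, 1, 2, ...; note bb is not produced because z always contributes one a.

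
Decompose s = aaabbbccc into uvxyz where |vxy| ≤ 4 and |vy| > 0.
u='aa', v='a', x='bb', y='b', z='ccc'

For s = aaabbbccc with pumping length p = 4:

One valid decomposition:
- u = 'aa'
- v = 'a'
- x = 'bb'
- y = 'b'
- z = 'ccc'

Verification:
- uvxyz = 'aa' + 'a' + 'bb' + 'b' + 'ccc' = aaabbbccc ✓
- |vxy| = |'abbb'| = 4 ≤ 4 ✓
- |vy| = |'ab'| = 2 > 0 ✓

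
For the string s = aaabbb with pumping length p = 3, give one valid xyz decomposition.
x = '', y = 'aaa', z = 'bbb'

For s = aaabbb and p = 3, one valid decomposition is:
- x = '' (length 0)
- y = 'aaa' (length 3)
- z = 'bbb' (length 3)

Verification:
- xyz = '' + 'aaa' + 'bbb' = aaabbb ✓
- |xy| = 3 ≤ 3 ✓
- |y| = 3 > 0 ✓

All pumping lemma constraints are satisfied.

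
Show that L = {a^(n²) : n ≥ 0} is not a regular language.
Assume for contradiction that L is regular, and let p ≥ 1 be the pumping length given by the pumping lemma.
Choose s = a^(p²). Then s ∈ L and |s| = p² ≥ p.
By the pumping lemma, s = xyz for some x, y, z with |xy| ≤ p, |y| ≥ 1, and xy^i z ∈ L for every i ≥ 0.
Here y = a^k for some k with 1 ≤ k ≤ |xy| ≤ p.

Take i = 2: |xy²z| = p² + k.
Now p² < p² + k ≤ p² + p < p² + 2p + 1 = (p + 1)².
So |xy²z| lies strictly between the consecutive squares p² and (p + 1)², hence is not a perfect square, and xy²z ∉ L.

This contradicts the pumping lemma, which requires xy^i z ∈ L for all i ≥ 0.
Hence L = {a^(n²) : n ≥ 0} is not regular. ∎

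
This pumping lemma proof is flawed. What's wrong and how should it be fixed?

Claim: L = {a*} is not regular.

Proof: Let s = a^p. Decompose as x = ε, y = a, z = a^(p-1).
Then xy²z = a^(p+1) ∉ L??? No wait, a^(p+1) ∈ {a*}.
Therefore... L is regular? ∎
Error: The proof attempts to show a*  is not regular, but a* IS regular!

Correction: a* is a regular language (recognized by a simple DFA with one accepting state and self-loop on 'a'). The pumping lemma can only prove non-regularity, not regularity. For regular languages, pumping always works.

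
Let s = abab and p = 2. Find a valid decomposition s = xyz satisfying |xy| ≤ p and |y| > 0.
x = 'a', y = 'b', z = 'ab'

For s = abab and p = 2, one valid decomposition is:
- x = 'a' (length 1)
- y = 'b' (length 1)
- z = 'ab' (length 2)

Verification:
- xyz = 'a' + 'b' + 'ab' = abab ✓
- |xy| = 2 ≤ 2 ✓
- |y| = 1 > 0 ✓

All pumping lemma constraints are satisfied.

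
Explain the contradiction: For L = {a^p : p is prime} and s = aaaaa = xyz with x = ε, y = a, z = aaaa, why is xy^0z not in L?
xy⁰z = aaaa ∉ L

Pumping with i = 0 replaces y = a by y⁰ = ε:
- Original: s = xyz = aaaaa; aaaaa has length 5, which is prime, so it is in L
- Pumped: xy⁰z = ε · ε · aaaa = aaaa
- aaaa has length 4 = 2 × 2, which is not prime, so it is not in L

The pumping lemma would require xy⁰z ∈ L, so this decomposition yields a contradiction.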